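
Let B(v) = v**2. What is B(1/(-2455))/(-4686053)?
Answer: -1/28242958582325 ≈ -3.5407e-14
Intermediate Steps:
B(1/(-2455))/(-4686053) = (1/(-2455))**2/(-4686053) = (-1/2455)**2*(-1/4686053) = (1/6027025)*(-1/4686053) = -1/28242958582325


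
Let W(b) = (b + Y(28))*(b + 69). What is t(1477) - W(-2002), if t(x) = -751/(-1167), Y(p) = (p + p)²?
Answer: 2558090425/1167 ≈ 2.1920e+6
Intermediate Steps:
Y(p) = 4*p² (Y(p) = (2*p)² = 4*p²)
t(x) = 751/1167 (t(x) = -751*(-1/1167) = 751/1167)
W(b) = (69 + b)*(3136 + b) (W(b) = (b + 4*28²)*(b + 69) = (b + 4*784)*(69 + b) = (b + 3136)*(69 + b) = (3136 + b)*(69 + b) = (69 + b)*(3136 + b))
t(1477) - W(-2002) = 751/1167 - (216384 + (-2002)² + 3205*(-2002)) = 751/1167 - (216384 + 4008004 - 6416410) = 751/1167 - 1*(-2192022) = 751/1167 + 2192022 = 2558090425/1167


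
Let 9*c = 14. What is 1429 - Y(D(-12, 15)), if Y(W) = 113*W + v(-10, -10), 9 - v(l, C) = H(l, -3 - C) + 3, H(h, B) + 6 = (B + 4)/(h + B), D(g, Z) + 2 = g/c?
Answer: 52732/21 ≈ 2511.0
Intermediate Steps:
c = 14/9 (c = (⅑)*14 = 14/9 ≈ 1.5556)
D(g, Z) = -2 + 9*g/14 (D(g, Z) = -2 + g/(14/9) = -2 + g*(9/14) = -2 + 9*g/14)
H(h, B) = -6 + (4 + B)/(B + h) (H(h, B) = -6 + (B + 4)/(h + B) = -6 + (4 + B)/(B + h))
v(l, C) = 6 - (19 - 6*l + 5*C)/(-3 + l - C) (v(l, C) = 9 - ((4 - 6*l - 5*(-3 - C))/((-3 - C) + l) + 3) = 9 - ((4 - 6*l + (15 + 5*C))/(-3 + l - C) + 3) = 9 - ((19 - 6*l + 5*C)/(-3 + l - C) + 3) = 9 - (3 + (19 - 6*l + 5*C)/(-3 + l - C)) = 9 + (-3 - (19 - 6*l + 5*C)/(-3 + l - C)) = 6 - (19 - 6*l + 5*C)/(-3 + l - C))
Y(W) = 47/3 + 113*W (Y(W) = 113*W + (37 - 12*(-10) + 11*(-10))/(3 - 10 - 1*(-10)) = 113*W + (37 + 120 - 110)/(3 - 10 + 10) = 113*W + 47/3 = 47/3 + 113*W)
1429 - Y(D(-12, 15)) = 1429 - (47/3 + 113*(-2 + (9/14)*(-12))) = 1429 - (47/3 + 113*(-2 - 54/7)) = 1429 - (47/3 + 113*(-68/7)) = 1429 - (47/3 - 7684/7) = 1429 - 1*(-22723/21) = 1429 + 22723/21 = 52732/21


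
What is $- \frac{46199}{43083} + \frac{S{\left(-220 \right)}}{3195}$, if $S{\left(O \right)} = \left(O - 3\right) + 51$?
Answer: $- \frac{17224009}{15294465} \approx -1.1262$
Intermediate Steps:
$S{\left(O \right)} = 48 + O$ ($S{\left(O \right)} = \left(-3 + O\right) + 51 = 48 + O$)
$- \frac{46199}{43083} + \frac{S{\left(-220 \right)}}{3195} = - \frac{46199}{43083} + \frac{48 - 220}{3195} = \left(-46199\right) \frac{1}{43083} - \frac{172}{3195} = - \frac{46199}{43083} - \frac{172}{3195} = - \frac{17224009}{15294465}$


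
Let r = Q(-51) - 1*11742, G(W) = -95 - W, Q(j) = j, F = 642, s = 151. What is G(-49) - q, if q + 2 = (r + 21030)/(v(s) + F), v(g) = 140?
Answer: -43645/782 ≈ -55.812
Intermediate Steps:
r = -11793 (r = -51 - 1*11742 = -51 - 11742 = -11793)
q = 7673/782 (q = -2 + (-11793 + 21030)/(140 + 642) = -2 + 9237/782 = 7673/782 ≈ 9.8120)
G(-49) - q = (-95 - 1*(-49)) - 1*7673/782 = (-95 + 49) - 7673/782 = -46 - 7673/782 = -43645/782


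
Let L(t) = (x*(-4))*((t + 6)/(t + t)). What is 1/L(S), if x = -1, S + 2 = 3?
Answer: 1/14 ≈ 0.071429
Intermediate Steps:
S = 1 (S = -2 + 3 = 1)
L(t) = 2*(6 + t)/t (L(t) = (-1*(-4))*((t + 6)/(t + t)) = 4*((6 + t)/((2*t))) = 4*((6 + t)*(1/(2*t))) = 4*((6 + t)/(2*t)) = 2*(6 + t)/t)
1/L(S) = 1/(2 + 12/1) = 1/(2 + 12*1) = 1/(2 + 12) = 1/14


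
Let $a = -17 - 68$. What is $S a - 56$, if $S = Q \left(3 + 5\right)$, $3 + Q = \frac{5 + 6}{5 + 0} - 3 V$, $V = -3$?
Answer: $-5632$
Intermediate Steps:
$Q = \frac{41}{5}$ ($Q = -3 + \left(\frac{5 + 6}{5 + 0} - -9\right) = -3 + \left(\frac{11}{5} + 9\right) = -3 + \frac{56}{5} = \frac{41}{5} \approx 8.2$)
$a = -85$ ($a = -17 - 68 = -85$)
$S = \frac{328}{5}$ ($S = \frac{41 \left(3 + 5\right)}{5} = \frac{41}{5} \cdot 8 = \frac{328}{5} \approx 65.6$)
$S a - 56 = \frac{328}{5} \left(-85\right) - 56 = -5576 - 56 = -5632$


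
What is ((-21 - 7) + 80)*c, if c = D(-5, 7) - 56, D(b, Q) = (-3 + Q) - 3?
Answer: -2860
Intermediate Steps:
D(b, Q) = -6 + Q
c = -55 (c = (-6 + 7) - 56 = 1 - 56 = -55)
((-21 - 7) + 80)*c = ((-21 - 7) + 80)*(-55) = (-28 + 80)*(-55) = 52*(-55) = -2860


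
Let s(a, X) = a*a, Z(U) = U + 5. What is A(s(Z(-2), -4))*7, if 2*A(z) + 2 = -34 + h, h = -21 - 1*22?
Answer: -553/2 ≈ -276.50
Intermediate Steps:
h = -43 (h = -21 - 22 = -43)
Z(U) = 5 + U
s(a, X) = a²
A(z) = -79/2 (A(z) = -1 + (-34 - 43)/2 = -1 + (½)*(-77) = -1 - 77/2 = -79/2)
A(s(Z(-2), -4))*7 = -79/2*7 = -553/2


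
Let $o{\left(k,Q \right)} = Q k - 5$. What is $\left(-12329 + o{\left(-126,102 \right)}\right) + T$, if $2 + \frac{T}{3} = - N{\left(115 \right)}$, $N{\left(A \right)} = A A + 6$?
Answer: $-64885$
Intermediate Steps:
$N{\left(A \right)} = 6 + A^{2}$ ($N{\left(A \right)} = A^{2} + 6 = 6 + A^{2}$)
$T = -39699$ ($T = -6 + 3 \left(- (6 + 115^{2})\right) = -6 + 3 \left(- (6 + 13225)\right) = -6 + 3 \left(\left(-1\right) 13231\right) = -6 + 3 \left(-13231\right) = -6 - 39693 = -39699$)
$o{\left(k,Q \right)} = -5 + Q k$
$\left(-12329 + o{\left(-126,102 \right)}\right) + T = \left(-12329 + \left(-5 + 102 \left(-126\right)\right)\right) - 39699 = \left(-12329 - 12857\right) - 39699 = -25186 - 39699 = -64885$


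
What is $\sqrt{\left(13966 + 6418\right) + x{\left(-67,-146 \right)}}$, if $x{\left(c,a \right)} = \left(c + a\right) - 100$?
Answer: $\sqrt{20071} \approx 141.67$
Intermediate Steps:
$x{\left(c,a \right)} = -100 + a + c$ ($x{\left(c,a \right)} = \left(a + c\right) - 100 = -100 + a + c$)
$\sqrt{\left(13966 + 6418\right) + x{\left(-67,-146 \right)}} = \sqrt{\left(13966 + 6418\right) - 313} = \sqrt{20384 - 313} = \sqrt{20071}$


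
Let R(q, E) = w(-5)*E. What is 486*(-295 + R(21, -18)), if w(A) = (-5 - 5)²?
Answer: -1018170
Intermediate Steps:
w(A) = 100 (w(A) = (-10)² = 100)
R(q, E) = 100*E
486*(-295 + R(21, -18)) = 486*(-295 + 100*(-18)) = 486*(-295 - 1800) = 486*(-2095) = -1018170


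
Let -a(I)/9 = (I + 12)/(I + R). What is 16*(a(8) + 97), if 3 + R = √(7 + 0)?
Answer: 752 + 160*√7 ≈ 1175.3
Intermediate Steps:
R = -3 + √7 (R = -3 + √(7 + 0) = -3 + √7 ≈ -0.35425)
a(I) = -9*(12 + I)/(-3 + I + √7) (a(I) = -9*(I + 12)/(I + (-3 + √7)) = -9*(12 + I)/(-3 + I + √7))
16*(a(8) + 97) = 16*(9*(-12 - 1*8)/(-3 + 8 + √7) + 97) = 16*(9*(-12 - 8)/(5 + √7) + 97) = 16*(9*(-20)/(5 + √7) + 97) = 16*(-180/(5 + √7) + 97) = 16*(97 - 180/(5 + √7)) = 1552 - 2880/(5 + √7)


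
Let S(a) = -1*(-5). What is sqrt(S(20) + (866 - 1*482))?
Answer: sqrt(389) ≈ 19.723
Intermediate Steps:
S(a) = 5
sqrt(S(20) + (866 - 1*482)) = sqrt(5 + (866 - 1*482)) = sqrt(5 + (866 - 482)) = sqrt(5 + 384) = sqrt(389)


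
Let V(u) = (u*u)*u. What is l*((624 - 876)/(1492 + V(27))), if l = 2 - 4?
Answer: 72/3025 ≈ 0.023802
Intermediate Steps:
V(u) = u³ (V(u) = u²*u = u³)
l = -2
l*((624 - 876)/(1492 + V(27))) = -2*(624 - 876)/(1492 + 27³) = -(-504)/(1492 + 19683) = -(-504)/21175 = -2*(-36/3025) = 72/3025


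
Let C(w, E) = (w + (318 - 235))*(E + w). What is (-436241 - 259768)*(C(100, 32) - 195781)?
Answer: 119452544625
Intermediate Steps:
C(w, E) = (83 + w)*(E + w) (C(w, E) = (w + 83)*(E + w) = (83 + w)*(E + w))
(-436241 - 259768)*(C(100, 32) - 195781) = (-436241 - 259768)*((100² + 83*32 + 83*100 + 32*100) - 195781) = -696009*((10000 + 2656 + 8300 + 3200) - 195781) = -696009*(24156 - 195781) = -696009*(-171625) = 119452544625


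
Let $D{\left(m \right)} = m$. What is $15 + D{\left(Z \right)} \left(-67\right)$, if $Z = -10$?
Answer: $685$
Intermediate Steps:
$15 + D{\left(Z \right)} \left(-67\right) = 15 - -670 = 15 + 670 = 685$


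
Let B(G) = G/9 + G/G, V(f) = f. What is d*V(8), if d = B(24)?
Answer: 88/3 ≈ 29.333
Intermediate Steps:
B(G) = 1 + G/9 (B(G) = G*(⅑) + 1 = G/9 + 1 = 1 + G/9)
d = 11/3 (d = 1 + (⅑)*24 = 1 + 8/3 = 11/3 ≈ 3.6667)
d*V(8) = (11/3)*8 = 88/3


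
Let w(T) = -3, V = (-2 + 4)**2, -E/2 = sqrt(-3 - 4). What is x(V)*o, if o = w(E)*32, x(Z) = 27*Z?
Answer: -10368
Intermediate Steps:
E = -2*I*sqrt(7) (E = -2*sqrt(-3 - 4) = -2*I*sqrt(7) ≈ -5.2915*I)
V = 4 (V = 2**2 = 4)
o = -96 (o = -3*32 = -96)
x(V)*o = (27*4)*(-96) = 108*(-96) = -10368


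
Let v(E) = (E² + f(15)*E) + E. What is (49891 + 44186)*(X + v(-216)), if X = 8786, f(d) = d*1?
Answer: 4890686922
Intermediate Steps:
f(d) = d
v(E) = E² + 16*E (v(E) = (E² + 15*E) + E = E² + 16*E)
(49891 + 44186)*(X + v(-216)) = (49891 + 44186)*(8786 - 216*(16 - 216)) = 94077*(8786 - 216*(-200)) = 94077*(8786 + 43200) = 94077*51986 = 4890686922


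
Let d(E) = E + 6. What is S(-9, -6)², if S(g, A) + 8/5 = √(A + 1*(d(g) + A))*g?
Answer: -30311/25 + 144*I*√15/5 ≈ -1212.4 + 111.54*I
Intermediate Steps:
d(E) = 6 + E
S(g, A) = -8/5 + g*√(6 + g + 2*A) (S(g, A) = -8/5 + √(A + 1*((6 + g) + A))*g = -8/5 + √(A + 1*(6 + A + g))*g = -8/5 + √(A + (6 + A + g))*g = -8/5 + √(6 + g + 2*A)*g = -8/5 + g*√(6 + g + 2*A))
S(-9, -6)² = (-8/5 - 9*√(6 - 9 + 2*(-6)))² = (-8/5 - 9*√(6 - 9 - 12))² = (-8/5 - 9*I*√15)²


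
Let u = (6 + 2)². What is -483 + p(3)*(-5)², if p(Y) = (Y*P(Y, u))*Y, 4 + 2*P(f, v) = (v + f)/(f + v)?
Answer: -1641/2 ≈ -820.50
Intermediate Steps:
u = 64 (u = 8² = 64)
P(f, v) = -3/2 (P(f, v) = -2 + ((v + f)/(f + v))/2 = -2 + ((f + v)/(f + v))/2 = -2 + (½)*1 = -2 + ½ = -3/2)
p(Y) = -3*Y²/2 (p(Y) = (Y*(-3/2))*Y = (-3*Y/2)*Y = -3*Y²/2)
-483 + p(3)*(-5)² = -483 - 3/2*3²*(-5)² = -483 - 3/2*9*25 = -483 - 27/2*25 = -483 - 675/2 = -1641/2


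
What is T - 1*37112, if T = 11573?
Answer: -25539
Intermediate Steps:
T - 1*37112 = 11573 - 1*37112 = 11573 - 37112 = -25539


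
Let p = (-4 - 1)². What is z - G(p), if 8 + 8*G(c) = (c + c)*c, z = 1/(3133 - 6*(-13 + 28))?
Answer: -1889699/12172 ≈ -155.25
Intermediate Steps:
p = 25 (p = (-5)² = 25)
z = 1/3043 (z = 1/(3133 - 6*15) = 1/(3133 - 90) = 1/3043 ≈ 0.00032862)
G(c) = -1 + c²/4 (G(c) = -1 + ((c + c)*c)/8 = -1 + ((2*c)*c)/8 = -1 + (2*c²)/8 = -1 + c²/4)
z - G(p) = 1/3043 - (-1 + (¼)*25²) = 1/3043 - (-1 + (¼)*625) = 1/3043 - (-1 + 625/4) = 1/3043 - 1*621/4 = 1/3043 - 621/4 = -1889699/12172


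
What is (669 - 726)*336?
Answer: -19152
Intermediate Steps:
(669 - 726)*336 = -57*336 = -19152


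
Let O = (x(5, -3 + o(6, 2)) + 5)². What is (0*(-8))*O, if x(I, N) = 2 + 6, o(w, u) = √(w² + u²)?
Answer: 0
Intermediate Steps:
o(w, u) = √(u² + w²)
x(I, N) = 8
O = 169 (O = (8 + 5)² = 13² = 169)
(0*(-8))*O = (0*(-8))*169 = 0*169 = 0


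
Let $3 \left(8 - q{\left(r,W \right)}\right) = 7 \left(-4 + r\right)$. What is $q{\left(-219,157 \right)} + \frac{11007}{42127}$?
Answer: $\frac{66804316}{126381} \approx 528.59$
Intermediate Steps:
$q{\left(r,W \right)} = \frac{52}{3} - \frac{7 r}{3}$ ($q{\left(r,W \right)} = 8 - \frac{7 \left(-4 + r\right)}{3} = 8 - \frac{-28 + 7 r}{3} = 8 - \left(- \frac{28}{3} + \frac{7 r}{3}\right) = \frac{52}{3} - \frac{7 r}{3}$)
$q{\left(-219,157 \right)} + \frac{11007}{42127} = \left(\frac{52}{3} - -511\right) + \frac{11007}{42127} = \left(\frac{52}{3} + 511\right) + 11007 \cdot \frac{1}{42127} = \frac{1585}{3} + \frac{11007}{42127} = \frac{66804316}{126381}$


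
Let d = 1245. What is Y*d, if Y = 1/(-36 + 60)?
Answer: 415/8 ≈ 51.875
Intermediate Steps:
Y = 1/24 ≈ 0.041667
Y*d = (1/24)*1245 = 415/8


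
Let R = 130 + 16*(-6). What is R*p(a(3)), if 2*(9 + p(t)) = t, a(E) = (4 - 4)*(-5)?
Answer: -306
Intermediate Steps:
a(E) = 0 (a(E) = 0*(-5) = 0)
p(t) = -9 + t/2
R = 34 (R = 130 - 96 = 34)
R*p(a(3)) = 34*(-9 + (½)*0) = 34*(-9 + 0) = 34*(-9) = -306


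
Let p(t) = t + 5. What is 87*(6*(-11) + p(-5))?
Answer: -5742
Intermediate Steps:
p(t) = 5 + t
87*(6*(-11) + p(-5)) = 87*(6*(-11) + (5 - 5)) = 87*(-66 + 0) = 87*(-66) = -5742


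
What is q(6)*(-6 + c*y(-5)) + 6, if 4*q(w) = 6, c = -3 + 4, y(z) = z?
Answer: -21/2 ≈ -10.500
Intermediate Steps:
c = 1
q(w) = 3/2 (q(w) = (¼)*6 = 3/2)
q(6)*(-6 + c*y(-5)) + 6 = 3*(-6 + 1*(-5))/2 + 6 = 3*(-6 - 5)/2 + 6 = (3/2)*(-11) + 6 = -33/2 + 6 = -21/2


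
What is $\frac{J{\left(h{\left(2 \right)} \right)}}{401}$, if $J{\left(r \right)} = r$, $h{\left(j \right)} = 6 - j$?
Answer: $\frac{4}{401} \approx 0.0099751$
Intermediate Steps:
$\frac{J{\left(h{\left(2 \right)} \right)}}{401} = \frac{6 - 2}{401} = \left(6 - 2\right) \frac{1}{401} = 4 \cdot \frac{1}{401} = \frac{4}{401}$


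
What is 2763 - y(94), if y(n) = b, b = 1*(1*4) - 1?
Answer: 2760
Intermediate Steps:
b = 3 (b = 1*4 - 1 = 4 - 1 = 3)
y(n) = 3
2763 - y(94) = 2763 - 1*3 = 2763 - 3 = 2760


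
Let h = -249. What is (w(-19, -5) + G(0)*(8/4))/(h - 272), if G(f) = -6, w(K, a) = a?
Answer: 17/521 ≈ 0.032630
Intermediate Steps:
(w(-19, -5) + G(0)*(8/4))/(h - 272) = (-5 - 48/4)/(-249 - 272) = (-5 - 48/4)/(-521) = (-5 - 6*2)*(-1/521) = (-5 - 12)*(-1/521) = -17*(-1/521) = 17/521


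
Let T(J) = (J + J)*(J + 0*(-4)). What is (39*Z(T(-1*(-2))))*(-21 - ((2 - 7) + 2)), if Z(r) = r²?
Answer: -44928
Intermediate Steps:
T(J) = 2*J² (T(J) = (2*J)*(J + 0) = (2*J)*J = 2*J²)
(39*Z(T(-1*(-2))))*(-21 - ((2 - 7) + 2)) = (39*(2*(-1*(-2))²)²)*(-21 - ((2 - 7) + 2)) = (39*(2*2²)²)*(-21 - (-5 + 2)) = (39*(2*4)²)*(-21 - 1*(-3)) = (39*8²)*(-21 + 3) = (39*64)*(-18) = 2496*(-18) = -44928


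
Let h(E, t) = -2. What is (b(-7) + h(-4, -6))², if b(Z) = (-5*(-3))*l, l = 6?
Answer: 7744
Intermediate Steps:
b(Z) = 90 (b(Z) = -5*(-3)*6 = 15*6 = 90)
(b(-7) + h(-4, -6))² = (90 - 2)² = 88² = 7744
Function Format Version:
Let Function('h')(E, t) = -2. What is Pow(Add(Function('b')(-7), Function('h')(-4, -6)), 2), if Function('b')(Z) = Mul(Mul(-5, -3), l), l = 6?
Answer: 7744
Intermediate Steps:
Function('b')(Z) = 90 (Function('b')(Z) = Mul(Mul(-5, -3), 6) = Mul(15, 6) = 90)
Pow(Add(Function('b')(-7), Function('h')(-4, -6)), 2) = Pow(Add(90, -2), 2) = Pow(88, 2) = 7744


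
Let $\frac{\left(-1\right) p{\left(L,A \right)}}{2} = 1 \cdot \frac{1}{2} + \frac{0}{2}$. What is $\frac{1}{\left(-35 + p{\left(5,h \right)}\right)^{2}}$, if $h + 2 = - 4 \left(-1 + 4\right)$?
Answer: $\frac{1}{1296} \approx 0.0007716$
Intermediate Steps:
$h = -14$ ($h = -2 - 4 \left(-1 + 4\right) = -2 - 12 = -14$)
$p{\left(L,A \right)} = -1$ ($p{\left(L,A \right)} = - 2 \left(1 \cdot \frac{1}{2} + \frac{0}{2}\right) = - 2 \left(1 \cdot \frac{1}{2} + 0 \cdot \frac{1}{2}\right) = - 2 \left(\frac{1}{2} + 0\right) = \left(-2\right) \frac{1}{2} = -1$)
$\frac{1}{\left(-35 + p{\left(5,h \right)}\right)^{2}} = \frac{1}{\left(-35 - 1\right)^{2}} = \frac{1}{\left(-36\right)^{2}} = \frac{1}{1296}$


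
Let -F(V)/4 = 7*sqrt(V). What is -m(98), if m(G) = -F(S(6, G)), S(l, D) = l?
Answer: -28*sqrt(6) ≈ -68.586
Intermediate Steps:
F(V) = -28*sqrt(V)
m(G) = 28*sqrt(6) (m(G) = -(-28)*sqrt(6) = 28*sqrt(6))
-m(98) = -28*sqrt(6)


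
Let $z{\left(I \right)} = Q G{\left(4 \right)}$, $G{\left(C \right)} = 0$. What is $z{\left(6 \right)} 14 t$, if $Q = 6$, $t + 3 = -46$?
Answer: $0$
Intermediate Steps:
$t = -49$ ($t = -3 - 46 = -49$)
$z{\left(I \right)} = 0$ ($z{\left(I \right)} = 6 \cdot 0 = 0$)
$z{\left(6 \right)} 14 t = 0 \cdot 14 \left(-49\right) = 0 \left(-49\right) = 0$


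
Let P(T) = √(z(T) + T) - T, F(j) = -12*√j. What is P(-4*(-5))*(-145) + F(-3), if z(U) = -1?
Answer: 2900 - 145*√19 - 12*I*√3 ≈ 2268.0 - 20.785*I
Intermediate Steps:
P(T) = √(-1 + T) - T
P(-4*(-5))*(-145) + F(-3) = (√(-1 - 4*(-5)) - (-4)*(-5))*(-145) - 12*I*√3 = (√(-1 + 20) - 1*20)*(-145) - 12*I*√3 = (√19 - 20)*(-145) - 12*I*√3 = (-20 + √19)*(-145) - 12*I*√3 = (2900 - 145*√19) - 12*I*√3 = 2900 - 145*√19 - 12*I*√3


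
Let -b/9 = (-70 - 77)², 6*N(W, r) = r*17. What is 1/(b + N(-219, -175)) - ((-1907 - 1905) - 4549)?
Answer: 9781207815/1169861 ≈ 8361.0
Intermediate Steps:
N(W, r) = 17*r/6 (N(W, r) = (r*17)/6 = (17*r)/6 = 17*r/6)
b = -194481 (b = -9*(-70 - 77)² = -9*(-147)² = -9*21609 = -194481)
1/(b + N(-219, -175)) - ((-1907 - 1905) - 4549) = 1/(-194481 + (17/6)*(-175)) - ((-1907 - 1905) - 4549) = 1/(-194481 - 2975/6) - (-3812 - 4549) = 1/(-1169861/6) - 1*(-8361) = -6/1169861 + 8361 = 9781207815/1169861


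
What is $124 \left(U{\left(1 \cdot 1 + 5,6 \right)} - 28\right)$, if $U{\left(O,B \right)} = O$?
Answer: $-2728$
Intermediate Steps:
$124 \left(U{\left(1 \cdot 1 + 5,6 \right)} - 28\right) = 124 \left(\left(1 \cdot 1 + 5\right) - 28\right) = 124 \left(\left(1 + 5\right) - 28\right) = 124 \left(6 - 28\right) = 124 \left(-22\right) = -2728$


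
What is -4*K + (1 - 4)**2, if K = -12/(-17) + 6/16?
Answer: 159/34 ≈ 4.6765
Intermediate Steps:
K = 147/136 (K = -12*(-1/17) + 6*(1/16) = 12/17 + 3/8 = 147/136 ≈ 1.0809)
-4*K + (1 - 4)**2 = -4*147/136 + (1 - 4)**2 = -147/34 + (-3)**2 = -147/34 + 9 = 159/34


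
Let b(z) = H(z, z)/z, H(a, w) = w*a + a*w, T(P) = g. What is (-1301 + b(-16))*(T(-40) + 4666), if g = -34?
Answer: -6174456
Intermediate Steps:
T(P) = -34
H(a, w) = 2*a*w (H(a, w) = a*w + a*w = 2*a*w)
b(z) = 2*z (b(z) = (2*z*z)/z = (2*z**2)/z = 2*z)
(-1301 + b(-16))*(T(-40) + 4666) = (-1301 + 2*(-16))*(-34 + 4666) = (-1301 - 32)*4632 = -1333*4632 = -6174456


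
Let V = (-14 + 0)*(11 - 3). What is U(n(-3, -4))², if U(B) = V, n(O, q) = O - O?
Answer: 12544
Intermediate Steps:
n(O, q) = 0
V = -112 (V = -14*8 = -112)
U(B) = -112
U(n(-3, -4))² = (-112)² = 12544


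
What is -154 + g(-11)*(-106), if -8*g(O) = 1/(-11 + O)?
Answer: -13605/88 ≈ -154.60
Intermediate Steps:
g(O) = -1/(8*(-11 + O))
-154 + g(-11)*(-106) = -154 - 1/(-88 + 8*(-11))*(-106) = -154 - 1/(-88 - 88)*(-106) = -154 - 1/(-176)*(-106) = -154 - 1*(-1/176)*(-106) = -154 + (1/176)*(-106) = -154 - 53/88 = -13605/88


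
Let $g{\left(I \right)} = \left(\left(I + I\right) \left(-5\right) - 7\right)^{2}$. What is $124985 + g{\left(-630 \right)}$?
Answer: $39726834$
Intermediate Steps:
$g{\left(I \right)} = \left(-7 - 10 I\right)^{2}$ ($g{\left(I \right)} = \left(2 I \left(-5\right) - 7\right)^{2} = \left(- 10 I - 7\right)^{2} = \left(-7 - 10 I\right)^{2}$)
$124985 + g{\left(-630 \right)} = 124985 + \left(7 + 10 \left(-630\right)\right)^{2} = 124985 + \left(7 - 6300\right)^{2} = 124985 + \left(-6293\right)^{2} = 124985 + 39601849 = 39726834$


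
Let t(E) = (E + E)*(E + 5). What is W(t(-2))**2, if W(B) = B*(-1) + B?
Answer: 0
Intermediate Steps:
t(E) = 2*E*(5 + E) (t(E) = (2*E)*(5 + E) = 2*E*(5 + E))
W(B) = 0 (W(B) = -B + B = 0)
W(t(-2))**2 = 0**2 = 0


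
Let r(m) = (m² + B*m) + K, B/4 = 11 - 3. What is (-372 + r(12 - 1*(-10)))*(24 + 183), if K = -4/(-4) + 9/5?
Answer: 847458/5 ≈ 1.6949e+5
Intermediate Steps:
B = 32 (B = 4*(11 - 3) = 4*8 = 32)
K = 14/5 (K = -4*(-¼) + 9*(⅕) = 1 + 9/5 = 14/5 ≈ 2.8000)
r(m) = 14/5 + m² + 32*m (r(m) = (m² + 32*m) + 14/5 = 14/5 + m² + 32*m)
(-372 + r(12 - 1*(-10)))*(24 + 183) = (-372 + (14/5 + (12 - 1*(-10))² + 32*(12 - 1*(-10))))*(24 + 183) = (-372 + (14/5 + (12 + 10)² + 32*(12 + 10)))*207 = (-372 + (14/5 + 22² + 32*22))*207 = (-372 + (14/5 + 484 + 704))*207 = (-372 + 5954/5)*207 = (4094/5)*207 = 847458/5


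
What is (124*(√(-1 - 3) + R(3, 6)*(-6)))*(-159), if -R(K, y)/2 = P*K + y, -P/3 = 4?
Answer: 7097760 - 39432*I ≈ 7.0978e+6 - 39432.0*I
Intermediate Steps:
P = -12 (P = -3*4 = -12)
R(K, y) = -2*y + 24*K (R(K, y) = -2*(-12*K + y) = -2*(y - 12*K) = -2*y + 24*K)
(124*(√(-1 - 3) + R(3, 6)*(-6)))*(-159) = (124*(√(-1 - 3) + (-2*6 + 24*3)*(-6)))*(-159) = (124*(√(-4) + (-12 + 72)*(-6)))*(-159) = (124*(2*I + 60*(-6)))*(-159) = (124*(2*I - 360))*(-159) = (124*(-360 + 2*I))*(-159) = (-44640 + 248*I)*(-159) = 7097760 - 39432*I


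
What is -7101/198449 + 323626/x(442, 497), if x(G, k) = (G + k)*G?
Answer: 30638035618/41181938031 ≈ 0.74397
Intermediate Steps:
x(G, k) = G*(G + k)
-7101/198449 + 323626/x(442, 497) = -7101/198449 + 323626/((442*(442 + 497))) = -7101*1/198449 + 323626/((442*939)) = -7101/198449 + 323626/415038 = -7101/198449 + 323626*(1/415038) = -7101/198449 + 161813/207519 = 30638035618/41181938031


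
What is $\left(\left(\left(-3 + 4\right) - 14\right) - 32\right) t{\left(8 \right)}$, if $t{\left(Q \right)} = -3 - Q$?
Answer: $495$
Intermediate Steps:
$\left(\left(\left(-3 + 4\right) - 14\right) - 32\right) t{\left(8 \right)} = \left(\left(\left(-3 + 4\right) - 14\right) - 32\right) \left(-3 - 8\right) = \left(\left(1 - 14\right) - 32\right) \left(-3 - 8\right) = \left(-13 - 32\right) \left(-11\right) = \left(-45\right) \left(-11\right) = 495$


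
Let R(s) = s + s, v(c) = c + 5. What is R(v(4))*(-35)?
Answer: -630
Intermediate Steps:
v(c) = 5 + c
R(s) = 2*s
R(v(4))*(-35) = (2*(5 + 4))*(-35) = (2*9)*(-35) = 18*(-35) = -630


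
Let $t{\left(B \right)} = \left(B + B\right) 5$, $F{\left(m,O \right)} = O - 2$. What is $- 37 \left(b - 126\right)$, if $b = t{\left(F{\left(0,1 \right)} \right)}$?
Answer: $5032$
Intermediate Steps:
$F{\left(m,O \right)} = -2 + O$
$t{\left(B \right)} = 10 B$ ($t{\left(B \right)} = 2 B 5 = 10 B$)
$b = -10$ ($b = 10 \left(-2 + 1\right) = 10 \left(-1\right) = -10$)
$- 37 \left(b - 126\right) = - 37 \left(-10 - 126\right) = \left(-37\right) \left(-136\right) = 5032$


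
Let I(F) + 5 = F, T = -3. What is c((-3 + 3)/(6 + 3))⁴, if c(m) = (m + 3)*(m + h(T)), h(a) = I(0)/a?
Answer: 625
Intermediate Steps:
I(F) = -5 + F
h(a) = -5/a (h(a) = (-5 + 0)/a = -5/a)
c(m) = (3 + m)*(5/3 + m) (c(m) = (m + 3)*(m - 5/(-3)) = (3 + m)*(m - 5*(-⅓)) = (3 + m)*(m + 5/3) = (3 + m)*(5/3 + m))
c((-3 + 3)/(6 + 3))⁴ = (5 + ((-3 + 3)/(6 + 3))² + 14*((-3 + 3)/(6 + 3))/3)⁴ = (5 + (0/9)² + 14*(0/9)/3)⁴ = (5 + (0*(⅑))² + 14*(0*(⅑))/3)⁴ = (5 + 0² + (14/3)*0)⁴ = (5 + 0 + 0)⁴ = 5⁴ = 625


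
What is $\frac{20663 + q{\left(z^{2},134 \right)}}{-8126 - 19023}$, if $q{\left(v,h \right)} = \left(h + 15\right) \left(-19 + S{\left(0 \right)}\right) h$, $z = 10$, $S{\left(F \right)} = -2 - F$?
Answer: $\frac{398623}{27149} \approx 14.683$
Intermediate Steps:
$q{\left(v,h \right)} = h \left(-315 - 21 h\right)$ ($q{\left(v,h \right)} = \left(h + 15\right) \left(-19 - 2\right) h = \left(15 + h\right) \left(-19 + \left(-2 + 0\right)\right) h = \left(15 + h\right) \left(-19 - 2\right) h = \left(15 + h\right) \left(-21\right) h = \left(-315 - 21 h\right) h = h \left(-315 - 21 h\right)$)
$\frac{20663 + q{\left(z^{2},134 \right)}}{-8126 - 19023} = \frac{20663 - 2814 \left(15 + 134\right)}{-8126 - 19023} = \frac{20663 - 2814 \cdot 149}{-27149} = \left(20663 - 419286\right) \left(- \frac{1}{27149}\right) = \left(-398623\right) \left(- \frac{1}{27149}\right) = \frac{398623}{27149}$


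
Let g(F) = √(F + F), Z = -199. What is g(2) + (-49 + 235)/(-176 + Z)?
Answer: 188/125 ≈ 1.5040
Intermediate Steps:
g(F) = √2*√F (g(F) = √(2*F) = √2*√F)
g(2) + (-49 + 235)/(-176 + Z) = √2*√2 + (-49 + 235)/(-176 - 199) = 2 + 186/(-375) = 2 + 186*(-1/375) = 2 - 62/125 = 188/125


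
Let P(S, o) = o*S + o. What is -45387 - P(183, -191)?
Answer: -10243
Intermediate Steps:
P(S, o) = o + S*o (P(S, o) = S*o + o = o + S*o)
-45387 - P(183, -191) = -45387 - (-191)*(1 + 183) = -45387 - (-191)*184 = -45387 - 1*(-35144) = -45387 + 35144 = -10243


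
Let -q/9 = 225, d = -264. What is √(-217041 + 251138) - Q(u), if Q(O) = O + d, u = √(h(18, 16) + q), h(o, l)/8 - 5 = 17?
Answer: 264 + √34097 - 43*I ≈ 448.65 - 43.0*I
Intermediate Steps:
h(o, l) = 176 (h(o, l) = 40 + 8*17 = 40 + 136 = 176)
q = -2025 (q = -9*225 = -2025)
u = 43*I (u = √(176 - 2025) = √(-1849) = 43*I ≈ 43.0*I)
Q(O) = -264 + O (Q(O) = O - 264 = -264 + O)
√(-217041 + 251138) - Q(u) = √(-217041 + 251138) - (-264 + 43*I) = √34097 + (264 - 43*I) = 264 + √34097 - 43*I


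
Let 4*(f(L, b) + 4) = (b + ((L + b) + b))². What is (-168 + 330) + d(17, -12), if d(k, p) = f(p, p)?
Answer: 734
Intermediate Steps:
f(L, b) = -4 + (L + 3*b)²/4 (f(L, b) = -4 + (b + ((L + b) + b))²/4 = -4 + (b + (L + 2*b))²/4 = -4 + (L + 3*b)²/4)
d(k, p) = -4 + 4*p² (d(k, p) = -4 + (p + 3*p)²/4 = -4 + (4*p)²/4 = -4 + (16*p²)/4 = -4 + 4*p²)
(-168 + 330) + d(17, -12) = (-168 + 330) + (-4 + 4*(-12)²) = 162 + (-4 + 4*144) = 162 + (-4 + 576) = 162 + 572 = 734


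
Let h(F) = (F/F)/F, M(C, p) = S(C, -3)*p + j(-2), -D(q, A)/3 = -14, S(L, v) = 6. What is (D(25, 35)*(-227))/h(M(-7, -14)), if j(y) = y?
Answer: 819924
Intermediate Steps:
D(q, A) = 42 (D(q, A) = -3*(-14) = 42)
M(C, p) = -2 + 6*p (M(C, p) = 6*p - 2 = -2 + 6*p)
h(F) = 1/F
(D(25, 35)*(-227))/h(M(-7, -14)) = (42*(-227))/(1/(-2 + 6*(-14))) = -9534/(1/(-2 - 84)) = -9534/(1/(-86)) = -9534/(-1/86) = -9534*(-86) = 819924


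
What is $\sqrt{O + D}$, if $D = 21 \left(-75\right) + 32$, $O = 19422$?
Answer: $\sqrt{17879} \approx 133.71$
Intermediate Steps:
$D = -1543$ ($D = -1575 + 32 = -1543$)
$\sqrt{O + D} = \sqrt{19422 - 1543} = \sqrt{17879}$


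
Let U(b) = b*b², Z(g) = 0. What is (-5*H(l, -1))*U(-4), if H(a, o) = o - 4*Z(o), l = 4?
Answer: -320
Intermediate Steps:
H(a, o) = o (H(a, o) = o - 4*0 = o + 0 = o)
U(b) = b³
(-5*H(l, -1))*U(-4) = -5*(-1)*(-4)³ = 5*(-64) = -320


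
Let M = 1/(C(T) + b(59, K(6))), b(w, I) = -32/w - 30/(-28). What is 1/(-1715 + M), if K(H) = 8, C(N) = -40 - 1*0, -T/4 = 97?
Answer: -32603/55914971 ≈ -0.00058308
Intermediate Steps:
T = -388 (T = -4*97 = -388)
C(N) = -40 (C(N) = -40 + 0 = -40)
b(w, I) = 15/14 - 32/w (b(w, I) = -32/w - 30*(-1/28) = -32/w + 15/14 = 15/14 - 32/w)
M = -826/32603 (M = 1/(-40 + (15/14 - 32/59)) = 1/(-40 + 437/826) = 1/(-32603/826) = -826/32603 ≈ -0.025335)
1/(-1715 + M) = 1/(-1715 - 826/32603) = 1/(-55914971/32603) = -32603/55914971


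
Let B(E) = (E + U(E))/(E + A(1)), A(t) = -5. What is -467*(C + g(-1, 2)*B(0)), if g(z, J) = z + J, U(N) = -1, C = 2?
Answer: -5137/5 ≈ -1027.4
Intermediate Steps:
B(E) = (-1 + E)/(-5 + E) (B(E) = (E - 1)/(E - 5) = (-1 + E)/(-5 + E))
g(z, J) = J + z
-467*(C + g(-1, 2)*B(0)) = -467*(2 + (2 - 1)*((-1 + 0)/(-5 + 0))) = -467*(2 + 1*(-1/(-5))) = -467*(2 + 1*(-1/5*(-1))) = -467*(2 + 1*(1/5)) = -467*(2 + 1/5) = -467*11/5 = -5137/5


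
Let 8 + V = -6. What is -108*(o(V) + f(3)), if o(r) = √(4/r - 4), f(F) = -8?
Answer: 864 - 108*I*√210/7 ≈ 864.0 - 223.58*I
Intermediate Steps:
V = -14 (V = -8 - 6 = -14)
o(r) = √(-4 + 4/r)
-108*(o(V) + f(3)) = -108*(2*√((1 - 1*(-14))/(-14)) - 8) = -108*(2*√(-(1 + 14)/14) - 8) = -108*(2*√(-1/14*15) - 8) = -108*(2*√(-15/14) - 8) = -108*(2*(I*√210/14) - 8) = -108*(I*√210/7 - 8) = -108*(-8 + I*√210/7) = 864 - 108*I*√210/7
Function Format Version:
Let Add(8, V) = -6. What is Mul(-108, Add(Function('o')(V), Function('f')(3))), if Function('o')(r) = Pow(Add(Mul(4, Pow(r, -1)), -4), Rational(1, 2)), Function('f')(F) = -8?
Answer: Add(864, Mul(Rational(-108, 7), I, Pow(210, Rational(1, 2)))) ≈ Add(864.00, Mul(-223.58, I))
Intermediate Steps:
V = -14 (V = Add(-8, -6) = -14)
Function('o')(r) = Pow(Add(-4, Mul(4, Pow(r, -1))), Rational(1, 2))
Mul(-108, Add(Function('o')(V), Function('f')(3))) = Mul(-108, Add(Mul(2, Pow(Mul(Pow(-14, -1), Add(1, Mul(-1, -14))), Rational(1, 2))), -8)) = Mul(-108, Add(Mul(2, Pow(Mul(Rational(-1, 14), Add(1, 14)), Rational(1, 2))), -8)) = Mul(-108, Add(Mul(2, Pow(Mul(Rational(-1, 14), 15), Rational(1, 2))), -8)) = Mul(-108, Add(Mul(2, Pow(Rational(-15, 14), Rational(1, 2))), -8)) = Mul(-108, Add(Mul(2, Mul(Rational(1, 14), I, Pow(210, Rational(1, 2)))), -8)) = Mul(-108, Add(Mul(Rational(1, 7), I, Pow(210, Rational(1, 2))), -8)) = Mul(-108, Add(-8, Mul(Rational(1, 7), I, Pow(210, Rational(1, 2))))) = Add(864, Mul(Rational(-108, 7), I, Pow(210, Rational(1, 2))))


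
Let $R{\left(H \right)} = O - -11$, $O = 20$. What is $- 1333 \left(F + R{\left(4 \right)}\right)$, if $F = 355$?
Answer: $-514538$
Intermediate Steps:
$R{\left(H \right)} = 31$ ($R{\left(H \right)} = 20 - -11 = 20 + 11 = 31$)
$- 1333 \left(F + R{\left(4 \right)}\right) = - 1333 \left(355 + 31\right) = \left(-1333\right) 386 = -514538$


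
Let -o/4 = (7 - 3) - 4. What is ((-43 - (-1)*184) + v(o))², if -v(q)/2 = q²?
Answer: 19881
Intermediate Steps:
o = 0 (o = -4*((7 - 3) - 4) = -4*(4 - 4) = -4*0 = 0)
v(q) = -2*q²
((-43 - (-1)*184) + v(o))² = ((-43 - (-1)*184) - 2*0²)² = ((-43 - 1*(-184)) - 2*0)² = ((-43 + 184) + 0)² = (141 + 0)² = 141² = 19881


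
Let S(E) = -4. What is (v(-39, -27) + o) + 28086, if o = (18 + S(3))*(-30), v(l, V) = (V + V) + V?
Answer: 27585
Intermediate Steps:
v(l, V) = 3*V (v(l, V) = 2*V + V = 3*V)
o = -420 (o = (18 - 4)*(-30) = 14*(-30) = -420)
(v(-39, -27) + o) + 28086 = (3*(-27) - 420) + 28086 = (-81 - 420) + 28086 = -501 + 28086 = 27585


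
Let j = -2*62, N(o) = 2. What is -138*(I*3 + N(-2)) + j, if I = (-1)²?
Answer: -814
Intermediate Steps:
j = -124
I = 1
-138*(I*3 + N(-2)) + j = -138*(1*3 + 2) - 124 = -138*(3 + 2) - 124 = -138*5 - 124 = -690 - 124 = -814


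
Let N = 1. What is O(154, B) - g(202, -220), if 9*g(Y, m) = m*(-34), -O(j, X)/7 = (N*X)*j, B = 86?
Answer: -841852/9 ≈ -93539.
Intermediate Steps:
O(j, X) = -7*X*j (O(j, X) = -7*1*X*j = -7*X*j)
g(Y, m) = -34*m/9 (g(Y, m) = (m*(-34))/9 = (-34*m)/9 = -34*m/9)
O(154, B) - g(202, -220) = -7*86*154 - (-34)*(-220)/9 = -92708 - 1*7480/9 = -92708 - 7480/9 = -841852/9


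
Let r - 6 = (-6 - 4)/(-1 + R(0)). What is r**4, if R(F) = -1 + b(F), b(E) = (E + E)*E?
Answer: 14641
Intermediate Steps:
b(E) = 2*E**2 (b(E) = (2*E)*E = 2*E**2)
R(F) = -1 + 2*F**2
r = 11 (r = 6 + (-6 - 4)/(-1 + (-1 + 2*0**2)) = 6 - 10/(-1 + (-1 + 2*0)) = 6 - 10/(-1 + (-1 + 0)) = 6 - 10/(-1 - 1) = 6 - 10/(-2) = 6 - 10*(-1/2) = 6 + 5 = 11)
r**4 = 11**4 = 14641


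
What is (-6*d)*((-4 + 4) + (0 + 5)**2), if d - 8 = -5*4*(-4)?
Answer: -13200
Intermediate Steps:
d = 88 (d = 8 - 5*4*(-4) = 8 - 20*(-4) = 8 + 80 = 88)
(-6*d)*((-4 + 4) + (0 + 5)**2) = (-6*88)*((-4 + 4) + (0 + 5)**2) = -528*(0 + 5**2) = -528*(0 + 25) = -528*25 = -13200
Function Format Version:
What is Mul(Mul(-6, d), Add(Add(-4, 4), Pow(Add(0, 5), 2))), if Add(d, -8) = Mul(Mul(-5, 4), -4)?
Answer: -13200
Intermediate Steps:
d = 88 (d = Add(8, Mul(Mul(-5, 4), -4)) = Add(8, Mul(-20, -4)) = Add(8, 80) = 88)
Mul(Mul(-6, d), Add(Add(-4, 4), Pow(Add(0, 5), 2))) = Mul(Mul(-6, 88), Add(Add(-4, 4), Pow(Add(0, 5), 2))) = Mul(-528, Add(0, Pow(5, 2))) = Mul(-528, Add(0, 25)) = Mul(-528, 25) = -13200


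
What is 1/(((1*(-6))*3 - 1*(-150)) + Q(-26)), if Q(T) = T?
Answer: 1/106 ≈ 0.0094340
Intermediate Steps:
1/(((1*(-6))*3 - 1*(-150)) + Q(-26)) = 1/(((1*(-6))*3 - 1*(-150)) - 26) = 1/((-6*3 + 150) - 26) = 1/((-18 + 150) - 26) = 1/(132 - 26) = 1/106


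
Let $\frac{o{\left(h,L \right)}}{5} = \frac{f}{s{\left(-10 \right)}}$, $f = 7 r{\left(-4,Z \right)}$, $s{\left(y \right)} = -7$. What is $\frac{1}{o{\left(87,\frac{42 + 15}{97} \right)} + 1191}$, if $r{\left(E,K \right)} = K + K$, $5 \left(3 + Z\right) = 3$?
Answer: $\frac{1}{1215} \approx 0.00082305$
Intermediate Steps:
$Z = - \frac{12}{5}$ ($Z = -3 + \frac{1}{5} \cdot 3 = -3 + \frac{3}{5} = - \frac{12}{5} \approx -2.4$)
$r{\left(E,K \right)} = 2 K$
$f = - \frac{168}{5}$ ($f = 7 \cdot 2 \left(- \frac{12}{5}\right) = 7 \left(- \frac{24}{5}\right) = - \frac{168}{5} \approx -33.6$)
$o{\left(h,L \right)} = 24$ ($o{\left(h,L \right)} = 5 \left(- \frac{168}{5 \left(-7\right)}\right) = 5 \left(\left(- \frac{168}{5}\right) \left(- \frac{1}{7}\right)\right) = 5 \cdot \frac{24}{5} = 24$)
$\frac{1}{o{\left(87,\frac{42 + 15}{97} \right)} + 1191} = \frac{1}{24 + 1191} = \frac{1}{1215}$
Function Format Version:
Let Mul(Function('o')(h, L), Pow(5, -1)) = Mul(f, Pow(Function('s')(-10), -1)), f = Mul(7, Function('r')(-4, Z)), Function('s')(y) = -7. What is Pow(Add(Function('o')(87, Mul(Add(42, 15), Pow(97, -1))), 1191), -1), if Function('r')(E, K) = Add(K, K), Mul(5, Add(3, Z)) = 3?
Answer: Rational(1, 1215) ≈ 0.00082305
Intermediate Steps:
Z = Rational(-12, 5) (Z = Add(-3, Mul(Rational(1, 5), 3)) = Add(-3, Rational(3, 5)) = Rational(-12, 5) ≈ -2.4000)
Function('r')(E, K) = Mul(2, K)
f = Rational(-168, 5) (f = Mul(7, Mul(2, Rational(-12, 5))) = Mul(7, Rational(-24, 5)) = Rational(-168, 5) ≈ -33.600)
Function('o')(h, L) = 24 (Function('o')(h, L) = Mul(5, Mul(Rational(-168, 5), Pow(-7, -1))) = Mul(5, Mul(Rational(-168, 5), Rational(-1, 7))) = Mul(5, Rational(24, 5)) = 24)
Pow(Add(Function('o')(87, Mul(Add(42, 15), Pow(97, -1))), 1191), -1) = Pow(Add(24, 1191), -1) = Pow(1215, -1) = Rational(1, 1215)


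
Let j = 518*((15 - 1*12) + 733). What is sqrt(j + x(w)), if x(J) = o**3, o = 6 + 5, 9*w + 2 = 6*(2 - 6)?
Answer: sqrt(382579) ≈ 618.53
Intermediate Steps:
w = -26/9 (w = -2/9 + (6*(2 - 6))/9 = -2/9 + (6*(-4))/9 = -2/9 + (1/9)*(-24) = -2/9 - 8/3 = -26/9 ≈ -2.8889)
o = 11
x(J) = 1331 (x(J) = 11**3 = 1331)
j = 381248 (j = 518*((15 - 12) + 733) = 518*(3 + 733) = 518*736 = 381248)
sqrt(j + x(w)) = sqrt(381248 + 1331) = sqrt(382579)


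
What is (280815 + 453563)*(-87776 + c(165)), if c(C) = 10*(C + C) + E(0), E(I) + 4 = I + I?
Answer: -62040253440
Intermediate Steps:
E(I) = -4 + 2*I (E(I) = -4 + (I + I) = -4 + 2*I)
c(C) = -4 + 20*C (c(C) = 10*(C + C) + (-4 + 2*0) = 10*(2*C) + (-4 + 0) = 20*C - 4 = -4 + 20*C)
(280815 + 453563)*(-87776 + c(165)) = (280815 + 453563)*(-87776 + (-4 + 20*165)) = 734378*(-87776 + (-4 + 3300)) = 734378*(-87776 + 3296) = 734378*(-84480) = -62040253440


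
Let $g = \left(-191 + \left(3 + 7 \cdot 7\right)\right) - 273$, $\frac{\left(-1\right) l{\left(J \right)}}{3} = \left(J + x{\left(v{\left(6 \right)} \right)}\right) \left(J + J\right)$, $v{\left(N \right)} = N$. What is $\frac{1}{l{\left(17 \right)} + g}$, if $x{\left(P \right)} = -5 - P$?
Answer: $- \frac{1}{1024} \approx -0.00097656$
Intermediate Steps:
$l{\left(J \right)} = - 6 J \left(-11 + J\right)$ ($l{\left(J \right)} = - 3 \left(J - 11\right) \left(J + J\right) = - 3 \left(J - 11\right) 2 J = - 3 \left(-11 + J\right) 2 J = - 3 \cdot 2 J \left(-11 + J\right) = - 6 J \left(-11 + J\right)$)
$g = -412$ ($g = \left(-191 + \left(3 + 49\right)\right) - 273 = \left(-191 + 52\right) - 273 = -139 - 273 = -412$)
$\frac{1}{l{\left(17 \right)} + g} = \frac{1}{6 \cdot 17 \left(11 - 17\right) - 412} = \frac{1}{6 \cdot 17 \left(-6\right) - 412} = \frac{1}{-612 - 412} = \frac{1}{-1024} = - \frac{1}{1024}$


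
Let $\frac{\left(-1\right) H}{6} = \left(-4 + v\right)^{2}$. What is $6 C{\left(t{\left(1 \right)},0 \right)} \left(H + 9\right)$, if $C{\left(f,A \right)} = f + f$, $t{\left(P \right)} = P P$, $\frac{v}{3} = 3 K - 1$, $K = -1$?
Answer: $-18324$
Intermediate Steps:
$v = -12$ ($v = 3 \left(3 \left(-1\right) - 1\right) = 3 \left(-3 - 1\right) = 3 \left(-4\right) = -12$)
$t{\left(P \right)} = P^{2}$
$C{\left(f,A \right)} = 2 f$
$H = -1536$ ($H = - 6 \left(-4 - 12\right)^{2} = - 6 \left(-16\right)^{2} = \left(-6\right) 256 = -1536$)
$6 C{\left(t{\left(1 \right)},0 \right)} \left(H + 9\right) = 6 \cdot 2 \cdot 1^{2} \left(-1536 + 9\right) = 6 \cdot 2 \cdot 1 \left(-1527\right) = 6 \cdot 2 \left(-1527\right) = 12 \left(-1527\right) = -18324$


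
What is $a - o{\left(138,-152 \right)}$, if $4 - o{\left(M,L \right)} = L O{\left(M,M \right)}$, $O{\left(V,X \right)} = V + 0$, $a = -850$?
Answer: $-21830$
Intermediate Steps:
$O{\left(V,X \right)} = V$
$o{\left(M,L \right)} = 4 - L M$
$a - o{\left(138,-152 \right)} = -850 - \left(4 - \left(-152\right) 138\right) = -850 - \left(4 + 20976\right) = -850 - 20980 = -21830$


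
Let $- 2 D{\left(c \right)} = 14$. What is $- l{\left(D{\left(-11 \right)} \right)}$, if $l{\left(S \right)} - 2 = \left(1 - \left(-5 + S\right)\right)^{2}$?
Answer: $-171$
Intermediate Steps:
$D{\left(c \right)} = -7$ ($D{\left(c \right)} = \left(- \frac{1}{2}\right) 14 = -7$)
$l{\left(S \right)} = 2 + \left(6 - S\right)^{2}$ ($l{\left(S \right)} = 2 + \left(1 - \left(-5 + S\right)\right)^{2} = 2 + \left(6 - S\right)^{2}$)
$- l{\left(D{\left(-11 \right)} \right)} = - (2 + \left(-6 - 7\right)^{2}) = - (2 + \left(-13\right)^{2}) = - (2 + 169) = \left(-1\right) 171 = -171$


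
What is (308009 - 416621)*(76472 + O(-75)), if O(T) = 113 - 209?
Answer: -8295350112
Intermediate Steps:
O(T) = -96
(308009 - 416621)*(76472 + O(-75)) = (308009 - 416621)*(76472 - 96) = -108612*76376 = -8295350112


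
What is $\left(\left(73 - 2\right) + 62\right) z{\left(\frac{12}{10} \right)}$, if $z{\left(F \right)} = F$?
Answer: $\frac{798}{5} \approx 159.6$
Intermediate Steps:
$\left(\left(73 - 2\right) + 62\right) z{\left(\frac{12}{10} \right)} = \left(\left(73 - 2\right) + 62\right) \frac{12}{10} = \left(\left(73 - 2\right) + 62\right) 12 \cdot \frac{1}{10} = \left(71 + 62\right) \frac{6}{5} = 133 \cdot \frac{6}{5} = \frac{798}{5}$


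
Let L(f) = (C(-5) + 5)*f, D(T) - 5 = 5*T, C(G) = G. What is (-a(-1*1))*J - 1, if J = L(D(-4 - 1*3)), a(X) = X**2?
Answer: -1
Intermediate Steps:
D(T) = 5 + 5*T
L(f) = 0 (L(f) = (-5 + 5)*f = 0*f = 0)
J = 0
(-a(-1*1))*J - 1 = -(-1*1)**2*0 - 1 = -1*(-1)**2*0 - 1 = -1*1*0 - 1 = -1*0 - 1 = 0 - 1 = -1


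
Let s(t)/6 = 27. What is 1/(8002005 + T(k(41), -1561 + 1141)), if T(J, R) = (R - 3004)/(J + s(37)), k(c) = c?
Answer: 203/1624403591 ≈ 1.2497e-7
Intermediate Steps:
s(t) = 162 (s(t) = 6*27 = 162)
T(J, R) = (-3004 + R)/(162 + J) (T(J, R) = (R - 3004)/(J + 162) = (-3004 + R)/(162 + J))
1/(8002005 + T(k(41), -1561 + 1141)) = 1/(8002005 + (-3004 + (-1561 + 1141))/(162 + 41)) = 1/(8002005 + (-3004 - 420)/203) = 1/(8002005 + (1/203)*(-3424)) = 1/(8002005 - 3424/203) = 1/(1624403591/203) = 203/1624403591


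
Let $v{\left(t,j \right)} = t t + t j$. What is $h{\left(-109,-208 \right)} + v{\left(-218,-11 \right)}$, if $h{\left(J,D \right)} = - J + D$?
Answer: $49823$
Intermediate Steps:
$v{\left(t,j \right)} = t^{2} + j t$
$h{\left(J,D \right)} = D - J$
$h{\left(-109,-208 \right)} + v{\left(-218,-11 \right)} = \left(-208 - -109\right) - 218 \left(-11 - 218\right) = \left(-208 + 109\right) - -49922 = -99 + 49922 = 49823$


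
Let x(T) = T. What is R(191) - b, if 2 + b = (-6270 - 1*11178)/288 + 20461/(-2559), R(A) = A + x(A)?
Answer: 4632599/10236 ≈ 452.58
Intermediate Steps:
R(A) = 2*A (R(A) = A + A = 2*A)
b = -722447/10236 (b = -2 + ((-6270 - 1*11178)/288 + 20461/(-2559)) = -2 + ((-6270 - 11178)*(1/288) + 20461*(-1/2559)) = -2 + (-17448*1/288 - 20461/2559) = -2 + (-727/12 - 20461/2559) = -2 - 701975/10236 = -722447/10236 ≈ -70.579)
R(191) - b = 2*191 - 1*(-722447/10236) = 382 + 722447/10236 = 4632599/10236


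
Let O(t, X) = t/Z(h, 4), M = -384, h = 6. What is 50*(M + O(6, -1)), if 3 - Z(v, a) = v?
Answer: -19300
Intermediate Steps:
Z(v, a) = 3 - v
O(t, X) = -t/3 (O(t, X) = t/(3 - 1*6) = t/(3 - 6) = t/(-3) = t*(-1/3) = -t/3)
50*(M + O(6, -1)) = 50*(-384 - 1/3*6) = 50*(-384 - 2) = 50*(-386) = -19300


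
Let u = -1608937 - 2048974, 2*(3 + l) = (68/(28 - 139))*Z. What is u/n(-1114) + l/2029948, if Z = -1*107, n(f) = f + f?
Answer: 51513498720703/31376398749 ≈ 1641.8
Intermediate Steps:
n(f) = 2*f
Z = -107
l = 3305/111 (l = -3 + ((68/(28 - 139))*(-107))/2 = -3 + ((68/(-111))*(-107))/2 = -3 + (-1/111*68*(-107))/2 = -3 + (-68/111*(-107))/2 = -3 + (½)*(7276/111) = -3 + 3638/111 = 3305/111 ≈ 29.775)
u = -3657911
u/n(-1114) + l/2029948 = -3657911/(2*(-1114)) + (3305/111)/2029948 = -3657911/(-2228) + (3305/111)*(1/2029948) = -3657911*(-1/2228) + 3305/225324228 = 3657911/2228 + 3305/225324228 = 51513498720703/31376398749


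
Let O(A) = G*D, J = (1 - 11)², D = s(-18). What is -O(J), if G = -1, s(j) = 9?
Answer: 9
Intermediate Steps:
D = 9
J = 100 (J = (-10)² = 100)
O(A) = -9 (O(A) = -1*9 = -9)
-O(J) = -1*(-9) = 9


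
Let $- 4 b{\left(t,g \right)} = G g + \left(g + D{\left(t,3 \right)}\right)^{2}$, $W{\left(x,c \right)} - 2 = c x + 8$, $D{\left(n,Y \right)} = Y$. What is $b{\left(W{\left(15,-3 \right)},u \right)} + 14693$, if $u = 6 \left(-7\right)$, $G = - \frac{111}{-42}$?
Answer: $\frac{28681}{2} \approx 14341.0$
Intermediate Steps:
$G = \frac{37}{14}$ ($G = \left(-111\right) \left(- \frac{1}{42}\right) = \frac{37}{14} \approx 2.6429$)
$u = -42$
$W{\left(x,c \right)} = 10 + c x$ ($W{\left(x,c \right)} = 2 + \left(c x + 8\right) = 2 + \left(8 + c x\right) = 10 + c x$)
$b{\left(t,g \right)} = - \frac{37 g}{56} - \frac{\left(3 + g\right)^{2}}{4}$ ($b{\left(t,g \right)} = - \frac{\frac{37 g}{14} + \left(g + 3\right)^{2}}{4} = - \frac{\frac{37 g}{14} + \left(3 + g\right)^{2}}{4} = - \frac{\left(3 + g\right)^{2} + \frac{37 g}{14}}{4} = - \frac{37 g}{56} - \frac{\left(3 + g\right)^{2}}{4}$)
$b{\left(W{\left(15,-3 \right)},u \right)} + 14693 = \left(\left(- \frac{37}{56}\right) \left(-42\right) - \frac{\left(3 - 42\right)^{2}}{4}\right) + 14693 = \left(\frac{111}{4} - \frac{\left(-39\right)^{2}}{4}\right) + 14693 = \left(\frac{111}{4} - \frac{1521}{4}\right) + 14693 = - \frac{705}{2} + 14693 = \frac{28681}{2}$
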